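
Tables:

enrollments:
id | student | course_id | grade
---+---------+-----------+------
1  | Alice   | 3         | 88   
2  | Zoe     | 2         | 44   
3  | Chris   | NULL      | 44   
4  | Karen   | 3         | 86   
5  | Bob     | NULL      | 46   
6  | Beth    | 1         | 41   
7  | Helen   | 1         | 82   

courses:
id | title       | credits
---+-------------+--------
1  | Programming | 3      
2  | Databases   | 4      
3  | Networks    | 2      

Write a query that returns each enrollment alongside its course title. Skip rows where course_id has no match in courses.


INNER JOIN keeps only enrollments rows whose course_id matches an id in courses. Walk through each enrollment:
  - enrollment 1 (Alice): course_id=3 -> matches Networks
  - enrollment 2 (Zoe): course_id=2 -> matches Databases
  - enrollment 3 (Chris): course_id=NULL, no match -> dropped
  - enrollment 4 (Karen): course_id=3 -> matches Networks
  - enrollment 5 (Bob): course_id=NULL, no match -> dropped
  - enrollment 6 (Beth): course_id=1 -> matches Programming
  - enrollment 7 (Helen): course_id=1 -> matches Programming
So 2 of 7 rows are dropped.

SQL:
SELECT a.student, b.title AS course
FROM enrollments a
INNER JOIN courses b ON a.course_id = b.id

Result:
student | course     
--------+------------
Alice   | Networks   
Zoe     | Databases  
Karen   | Networks   
Beth    | Programming
Helen   | Programming


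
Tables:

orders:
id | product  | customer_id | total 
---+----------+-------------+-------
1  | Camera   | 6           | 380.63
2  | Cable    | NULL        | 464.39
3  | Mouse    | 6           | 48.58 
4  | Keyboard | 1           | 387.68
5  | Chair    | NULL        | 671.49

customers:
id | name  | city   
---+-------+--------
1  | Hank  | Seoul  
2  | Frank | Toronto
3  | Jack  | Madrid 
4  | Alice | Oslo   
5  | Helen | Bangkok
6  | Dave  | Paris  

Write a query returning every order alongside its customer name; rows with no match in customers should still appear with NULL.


LEFT JOIN keeps every row from orders (the left table); where customer_id has no match in customers, the customer columns become NULL. Walk through each order:
  - order 1 (Camera): customer_id=6 -> matches Dave
  - order 2 (Cable): customer_id=NULL, no match -> kept with NULL
  - order 3 (Mouse): customer_id=6 -> matches Dave
  - order 4 (Keyboard): customer_id=1 -> matches Hank
  - order 5 (Chair): customer_id=NULL, no match -> kept with NULL
All 5 rows appear; 2 have NULL customer.

SQL:
SELECT a.product, b.name AS customer
FROM orders a
LEFT JOIN customers b ON a.customer_id = b.id

Result:
product  | customer
---------+---------
Camera   | Dave    
Cable    | NULL    
Mouse    | Dave    
Keyboard | Hank    
Chair    | NULL    


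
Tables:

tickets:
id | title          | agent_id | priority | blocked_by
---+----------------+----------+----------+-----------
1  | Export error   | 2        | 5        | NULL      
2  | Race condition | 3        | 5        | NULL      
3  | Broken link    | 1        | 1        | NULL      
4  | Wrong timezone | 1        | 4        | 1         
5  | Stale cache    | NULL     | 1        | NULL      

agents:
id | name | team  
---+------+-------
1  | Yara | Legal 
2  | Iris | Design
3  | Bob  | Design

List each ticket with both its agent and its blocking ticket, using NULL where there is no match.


Two LEFT JOINs from the same base table tickets: one to agents via agent_id, one to tickets itself via blocked_by. Both are LEFT so every ticket is preserved.
Match against agents:
  - ticket 1 (Export error): agent_id=2 -> matches Iris
  - ticket 2 (Race condition): agent_id=3 -> matches Bob
  - ticket 3 (Broken link): agent_id=1 -> matches Yara
  - ticket 4 (Wrong timezone): agent_id=1 -> matches Yara
  - ticket 5 (Stale cache): agent_id=NULL, no match -> kept with NULL
Match against tickets (self):
  - ticket 1 (Export error): blocked_by=NULL -> NULL
  - ticket 2 (Race condition): blocked_by=NULL -> NULL
  - ticket 3 (Broken link): blocked_by=NULL -> NULL
  - ticket 4 (Wrong timezone): blocked_by=1 -> Export error
  - ticket 5 (Stale cache): blocked_by=NULL -> NULL

SQL:
SELECT a.title, b.name AS agent, c.title AS blocked_by
FROM tickets a
LEFT JOIN agents b ON a.agent_id = b.id
LEFT JOIN tickets c ON a.blocked_by = c.id

Result:
title          | agent | blocked_by  
---------------+-------+-------------
Export error   | Iris  | NULL        
Race condition | Bob   | NULL        
Broken link    | Yara  | NULL        
Wrong timezone | Yara  | Export error
Stale cache    | NULL  | NULL        


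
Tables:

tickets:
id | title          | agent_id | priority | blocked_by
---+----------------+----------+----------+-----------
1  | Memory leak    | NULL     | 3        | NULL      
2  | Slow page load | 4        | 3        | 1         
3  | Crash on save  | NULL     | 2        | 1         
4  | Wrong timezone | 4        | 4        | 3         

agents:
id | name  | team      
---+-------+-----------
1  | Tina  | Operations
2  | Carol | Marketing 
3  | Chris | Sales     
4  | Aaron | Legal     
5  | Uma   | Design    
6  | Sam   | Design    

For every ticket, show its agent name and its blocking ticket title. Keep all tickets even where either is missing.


Two LEFT JOINs from the same base table tickets: one to agents via agent_id, one to tickets itself via blocked_by. Both are LEFT so every ticket is preserved.
Match against agents:
  - ticket 1 (Memory leak): agent_id=NULL, no match -> kept with NULL
  - ticket 2 (Slow page load): agent_id=4 -> matches Aaron
  - ticket 3 (Crash on save): agent_id=NULL, no match -> kept with NULL
  - ticket 4 (Wrong timezone): agent_id=4 -> matches Aaron
Match against tickets (self):
  - ticket 1 (Memory leak): blocked_by=NULL -> NULL
  - ticket 2 (Slow page load): blocked_by=1 -> Memory leak
  - ticket 3 (Crash on save): blocked_by=1 -> Memory leak
  - ticket 4 (Wrong timezone): blocked_by=3 -> Crash on save

SQL:
SELECT a.title, b.name AS agent, c.title AS blocked_by
FROM tickets a
LEFT JOIN agents b ON a.agent_id = b.id
LEFT JOIN tickets c ON a.blocked_by = c.id

Result:
title          | agent | blocked_by   
---------------+-------+--------------
Memory leak    | NULL  | NULL         
Slow page load | Aaron | Memory leak  
Crash on save  | NULL  | Memory leak  
Wrong timezone | Aaron | Crash on save


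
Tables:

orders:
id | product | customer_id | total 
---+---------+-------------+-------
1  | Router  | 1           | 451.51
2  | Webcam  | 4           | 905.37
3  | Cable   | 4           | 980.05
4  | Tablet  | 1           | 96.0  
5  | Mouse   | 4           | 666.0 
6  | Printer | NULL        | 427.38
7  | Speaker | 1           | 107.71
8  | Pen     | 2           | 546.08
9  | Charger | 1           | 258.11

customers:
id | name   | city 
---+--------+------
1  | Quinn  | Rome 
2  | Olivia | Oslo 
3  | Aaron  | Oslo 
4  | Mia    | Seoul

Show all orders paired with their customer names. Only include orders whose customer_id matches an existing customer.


INNER JOIN keeps only orders rows whose customer_id matches an id in customers. Walk through each order:
  - order 1 (Router): customer_id=1 -> matches Quinn
  - order 2 (Webcam): customer_id=4 -> matches Mia
  - order 3 (Cable): customer_id=4 -> matches Mia
  - order 4 (Tablet): customer_id=1 -> matches Quinn
  - order 5 (Mouse): customer_id=4 -> matches Mia
  - order 6 (Printer): customer_id=NULL, no match -> dropped
  - order 7 (Speaker): customer_id=1 -> matches Quinn
  - order 8 (Pen): customer_id=2 -> matches Olivia
  - order 9 (Charger): customer_id=1 -> matches Quinn
So 1 of 9 rows is dropped.

SQL:
SELECT a.product, b.name AS customer
FROM orders a
INNER JOIN customers b ON a.customer_id = b.id

Result:
product | customer
--------+---------
Router  | Quinn   
Webcam  | Mia     
Cable   | Mia     
Tablet  | Quinn   
Mouse   | Mia     
Speaker | Quinn   
Pen     | Olivia  
Charger | Quinn   


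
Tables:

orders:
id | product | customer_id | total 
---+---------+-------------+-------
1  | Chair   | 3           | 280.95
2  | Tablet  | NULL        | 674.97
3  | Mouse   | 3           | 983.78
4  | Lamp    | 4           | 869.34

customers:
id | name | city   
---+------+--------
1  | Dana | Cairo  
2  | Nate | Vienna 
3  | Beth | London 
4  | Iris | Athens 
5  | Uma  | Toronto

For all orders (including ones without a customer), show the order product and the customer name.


LEFT JOIN keeps every row from orders (the left table); where customer_id has no match in customers, the customer columns become NULL. Walk through each order:
  - order 1 (Chair): customer_id=3 -> matches Beth
  - order 2 (Tablet): customer_id=NULL, no match -> kept with NULL
  - order 3 (Mouse): customer_id=3 -> matches Beth
  - order 4 (Lamp): customer_id=4 -> matches Iris
All 4 rows appear; 1 has NULL customer.

SQL:
SELECT a.product, b.name AS customer
FROM orders a
LEFT JOIN customers b ON a.customer_id = b.id

Result:
product | customer
--------+---------
Chair   | Beth    
Tablet  | NULL    
Mouse   | Beth    
Lamp    | Iris    


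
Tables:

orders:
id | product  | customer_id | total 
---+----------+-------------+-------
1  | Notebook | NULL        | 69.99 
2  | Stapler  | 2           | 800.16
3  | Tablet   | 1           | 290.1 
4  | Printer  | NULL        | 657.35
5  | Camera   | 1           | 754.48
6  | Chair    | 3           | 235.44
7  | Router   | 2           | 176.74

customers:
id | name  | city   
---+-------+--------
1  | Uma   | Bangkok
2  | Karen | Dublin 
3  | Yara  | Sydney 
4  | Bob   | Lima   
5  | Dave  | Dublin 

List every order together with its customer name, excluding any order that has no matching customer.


INNER JOIN keeps only orders rows whose customer_id matches an id in customers. Walk through each order:
  - order 1 (Notebook): customer_id=NULL, no match -> dropped
  - order 2 (Stapler): customer_id=2 -> matches Karen
  - order 3 (Tablet): customer_id=1 -> matches Uma
  - order 4 (Printer): customer_id=NULL, no match -> dropped
  - order 5 (Camera): customer_id=1 -> matches Uma
  - order 6 (Chair): customer_id=3 -> matches Yara
  - order 7 (Router): customer_id=2 -> matches Karen
So 2 of 7 rows are dropped.

SQL:
SELECT a.product, b.name AS customer
FROM orders a
INNER JOIN customers b ON a.customer_id = b.id

Result:
product | customer
--------+---------
Stapler | Karen   
Tablet  | Uma     
Camera  | Uma     
Chair   | Yara    
Router  | Karen   


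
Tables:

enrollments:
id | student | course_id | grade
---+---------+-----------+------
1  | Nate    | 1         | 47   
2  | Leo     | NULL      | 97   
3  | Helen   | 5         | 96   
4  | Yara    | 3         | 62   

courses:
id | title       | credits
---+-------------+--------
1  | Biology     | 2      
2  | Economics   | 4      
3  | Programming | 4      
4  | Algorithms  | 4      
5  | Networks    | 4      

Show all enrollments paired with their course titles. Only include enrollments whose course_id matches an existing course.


INNER JOIN keeps only enrollments rows whose course_id matches an id in courses. Walk through each enrollment:
  - enrollment 1 (Nate): course_id=1 -> matches Biology
  - enrollment 2 (Leo): course_id=NULL, no match -> dropped
  - enrollment 3 (Helen): course_id=5 -> matches Networks
  - enrollment 4 (Yara): course_id=3 -> matches Programming
So 1 of 4 rows is dropped.

SQL:
SELECT a.student, b.title AS course
FROM enrollments a
INNER JOIN courses b ON a.course_id = b.id

Result:
student | course     
--------+------------
Nate    | Biology    
Helen   | Networks   
Yara    | Programming


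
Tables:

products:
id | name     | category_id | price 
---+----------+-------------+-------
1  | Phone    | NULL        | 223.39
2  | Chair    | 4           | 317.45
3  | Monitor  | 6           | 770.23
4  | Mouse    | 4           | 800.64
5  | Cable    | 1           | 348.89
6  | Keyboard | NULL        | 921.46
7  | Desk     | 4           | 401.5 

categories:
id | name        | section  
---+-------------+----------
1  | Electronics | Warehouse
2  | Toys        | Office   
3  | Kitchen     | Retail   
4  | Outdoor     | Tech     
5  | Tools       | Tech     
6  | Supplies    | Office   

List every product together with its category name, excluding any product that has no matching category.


INNER JOIN keeps only products rows whose category_id matches an id in categories. Walk through each product:
  - product 1 (Phone): category_id=NULL, no match -> dropped
  - product 2 (Chair): category_id=4 -> matches Outdoor
  - product 3 (Monitor): category_id=6 -> matches Supplies
  - product 4 (Mouse): category_id=4 -> matches Outdoor
  - product 5 (Cable): category_id=1 -> matches Electronics
  - product 6 (Keyboard): category_id=NULL, no match -> dropped
  - product 7 (Desk): category_id=4 -> matches Outdoor
So 2 of 7 rows are dropped.

SQL:
SELECT a.name, b.name AS category
FROM products a
INNER JOIN categories b ON a.category_id = b.id

Result:
name    | category   
--------+------------
Chair   | Outdoor    
Monitor | Supplies   
Mouse   | Outdoor    
Cable   | Electronics
Desk    | Outdoor    


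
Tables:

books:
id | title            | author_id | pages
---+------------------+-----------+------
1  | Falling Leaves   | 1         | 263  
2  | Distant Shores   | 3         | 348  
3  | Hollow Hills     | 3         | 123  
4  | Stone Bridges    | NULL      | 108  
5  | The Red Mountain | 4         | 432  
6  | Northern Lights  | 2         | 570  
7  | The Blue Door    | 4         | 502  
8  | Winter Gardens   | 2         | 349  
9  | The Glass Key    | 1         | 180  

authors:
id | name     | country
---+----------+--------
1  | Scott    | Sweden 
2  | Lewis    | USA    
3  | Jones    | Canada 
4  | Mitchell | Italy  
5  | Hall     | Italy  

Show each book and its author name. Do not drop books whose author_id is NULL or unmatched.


LEFT JOIN keeps every row from books (the left table); where author_id has no match in authors, the author columns become NULL. Walk through each book:
  - book 1 (Falling Leaves): author_id=1 -> matches Scott
  - book 2 (Distant Shores): author_id=3 -> matches Jones
  - book 3 (Hollow Hills): author_id=3 -> matches Jones
  - book 4 (Stone Bridges): author_id=NULL, no match -> kept with NULL
  - book 5 (The Red Mountain): author_id=4 -> matches Mitchell
  - book 6 (Northern Lights): author_id=2 -> matches Lewis
  - book 7 (The Blue Door): author_id=4 -> matches Mitchell
  - book 8 (Winter Gardens): author_id=2 -> matches Lewis
  - book 9 (The Glass Key): author_id=1 -> matches Scott
All 9 rows appear; 1 has NULL author.

SQL:
SELECT a.title, b.name AS author
FROM books a
LEFT JOIN authors b ON a.author_id = b.id

Result:
title            | author  
-----------------+---------
Falling Leaves   | Scott   
Distant Shores   | Jones   
Hollow Hills     | Jones   
Stone Bridges    | NULL    
The Red Mountain | Mitchell
Northern Lights  | Lewis   
The Blue Door    | Mitchell
Winter Gardens   | Lewis   
The Glass Key    | Scott   


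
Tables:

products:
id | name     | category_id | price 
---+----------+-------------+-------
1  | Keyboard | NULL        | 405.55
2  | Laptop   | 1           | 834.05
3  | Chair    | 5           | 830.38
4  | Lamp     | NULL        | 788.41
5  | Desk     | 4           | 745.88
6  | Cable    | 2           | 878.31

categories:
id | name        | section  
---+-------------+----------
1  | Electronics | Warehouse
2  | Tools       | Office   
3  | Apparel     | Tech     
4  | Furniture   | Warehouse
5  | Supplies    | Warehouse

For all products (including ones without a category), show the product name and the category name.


LEFT JOIN keeps every row from products (the left table); where category_id has no match in categories, the category columns become NULL. Walk through each product:
  - product 1 (Keyboard): category_id=NULL, no match -> kept with NULL
  - product 2 (Laptop): category_id=1 -> matches Electronics
  - product 3 (Chair): category_id=5 -> matches Supplies
  - product 4 (Lamp): category_id=NULL, no match -> kept with NULL
  - product 5 (Desk): category_id=4 -> matches Furniture
  - product 6 (Cable): category_id=2 -> matches Tools
All 6 rows appear; 2 have NULL category.

SQL:
SELECT a.name, b.name AS category
FROM products a
LEFT JOIN categories b ON a.category_id = b.id

Result:
name     | category   
---------+------------
Keyboard | NULL       
Laptop   | Electronics
Chair    | Supplies   
Lamp     | NULL       
Desk     | Furniture  
Cable    | Tools      


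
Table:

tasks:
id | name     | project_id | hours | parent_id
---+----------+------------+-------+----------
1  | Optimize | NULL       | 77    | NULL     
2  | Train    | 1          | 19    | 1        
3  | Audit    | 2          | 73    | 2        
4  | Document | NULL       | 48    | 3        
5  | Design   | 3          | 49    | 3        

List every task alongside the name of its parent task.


This is a self-join: tasks is joined to a second copy of itself, matching each row's parent_id to another row's id. Use LEFT JOIN so rows with parent_id=NULL are kept.
  - task 1 (Optimize): parent_id=NULL -> NULL
  - task 2 (Train): parent_id=1 -> Optimize
  - task 3 (Audit): parent_id=2 -> Train
  - task 4 (Document): parent_id=3 -> Audit
  - task 5 (Design): parent_id=3 -> Audit

SQL:
SELECT a.name AS item, b.name AS parent
FROM tasks a
LEFT JOIN tasks b ON a.parent_id = b.id

Result:
item     | parent  
---------+---------
Optimize | NULL    
Train    | Optimize
Audit    | Train   
Document | Audit   
Design   | Audit   


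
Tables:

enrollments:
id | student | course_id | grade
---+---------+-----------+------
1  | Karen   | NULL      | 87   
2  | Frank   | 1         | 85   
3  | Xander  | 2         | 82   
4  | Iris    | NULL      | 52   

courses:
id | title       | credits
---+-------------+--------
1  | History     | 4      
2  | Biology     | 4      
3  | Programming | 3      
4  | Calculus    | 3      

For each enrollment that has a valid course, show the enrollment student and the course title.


INNER JOIN keeps only enrollments rows whose course_id matches an id in courses. Walk through each enrollment:
  - enrollment 1 (Karen): course_id=NULL, no match -> dropped
  - enrollment 2 (Frank): course_id=1 -> matches History
  - enrollment 3 (Xander): course_id=2 -> matches Biology
  - enrollment 4 (Iris): course_id=NULL, no match -> dropped
So 2 of 4 rows are dropped.

SQL:
SELECT a.student, b.title AS course
FROM enrollments a
INNER JOIN courses b ON a.course_id = b.id

Result:
student | course 
--------+--------
Frank   | History
Xander  | Biology


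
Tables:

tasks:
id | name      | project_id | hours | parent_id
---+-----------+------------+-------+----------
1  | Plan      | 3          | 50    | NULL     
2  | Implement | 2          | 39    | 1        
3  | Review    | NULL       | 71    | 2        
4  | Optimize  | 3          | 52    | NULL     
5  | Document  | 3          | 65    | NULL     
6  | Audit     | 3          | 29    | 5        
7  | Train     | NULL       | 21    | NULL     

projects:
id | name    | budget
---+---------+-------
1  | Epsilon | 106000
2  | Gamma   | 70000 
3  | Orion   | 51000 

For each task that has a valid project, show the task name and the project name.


INNER JOIN keeps only tasks rows whose project_id matches an id in projects. Walk through each task:
  - task 1 (Plan): project_id=3 -> matches Orion
  - task 2 (Implement): project_id=2 -> matches Gamma
  - task 3 (Review): project_id=NULL, no match -> dropped
  - task 4 (Optimize): project_id=3 -> matches Orion
  - task 5 (Document): project_id=3 -> matches Orion
  - task 6 (Audit): project_id=3 -> matches Orion
  - task 7 (Train): project_id=NULL, no match -> dropped
So 2 of 7 rows are dropped.

SQL:
SELECT a.name, b.name AS project
FROM tasks a
INNER JOIN projects b ON a.project_id = b.id

Result:
name      | project
----------+--------
Plan      | Orion  
Implement | Gamma  
Optimize  | Orion  
Document  | Orion  
Audit     | Orion  


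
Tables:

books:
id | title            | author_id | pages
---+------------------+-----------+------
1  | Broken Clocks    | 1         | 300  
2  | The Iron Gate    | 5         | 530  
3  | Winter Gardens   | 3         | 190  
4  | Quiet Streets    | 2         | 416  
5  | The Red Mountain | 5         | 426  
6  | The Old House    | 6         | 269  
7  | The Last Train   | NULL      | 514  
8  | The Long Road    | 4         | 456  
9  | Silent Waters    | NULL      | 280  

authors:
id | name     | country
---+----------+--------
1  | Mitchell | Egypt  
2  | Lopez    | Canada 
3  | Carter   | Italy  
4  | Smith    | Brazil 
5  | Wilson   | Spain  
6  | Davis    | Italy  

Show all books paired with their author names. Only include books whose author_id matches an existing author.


INNER JOIN keeps only books rows whose author_id matches an id in authors. Walk through each book:
  - book 1 (Broken Clocks): author_id=1 -> matches Mitchell
  - book 2 (The Iron Gate): author_id=5 -> matches Wilson
  - book 3 (Winter Gardens): author_id=3 -> matches Carter
  - book 4 (Quiet Streets): author_id=2 -> matches Lopez
  - book 5 (The Red Mountain): author_id=5 -> matches Wilson
  - book 6 (The Old House): author_id=6 -> matches Davis
  - book 7 (The Last Train): author_id=NULL, no match -> dropped
  - book 8 (The Long Road): author_id=4 -> matches Smith
  - book 9 (Silent Waters): author_id=NULL, no match -> dropped
So 2 of 9 rows are dropped.

SQL:
SELECT a.title, b.name AS author
FROM books a
INNER JOIN authors b ON a.author_id = b.id

Result:
title            | author  
-----------------+---------
Broken Clocks    | Mitchell
The Iron Gate    | Wilson  
Winter Gardens   | Carter  
Quiet Streets    | Lopez   
The Red Mountain | Wilson  
The Old House    | Davis   
The Long Road    | Smith   


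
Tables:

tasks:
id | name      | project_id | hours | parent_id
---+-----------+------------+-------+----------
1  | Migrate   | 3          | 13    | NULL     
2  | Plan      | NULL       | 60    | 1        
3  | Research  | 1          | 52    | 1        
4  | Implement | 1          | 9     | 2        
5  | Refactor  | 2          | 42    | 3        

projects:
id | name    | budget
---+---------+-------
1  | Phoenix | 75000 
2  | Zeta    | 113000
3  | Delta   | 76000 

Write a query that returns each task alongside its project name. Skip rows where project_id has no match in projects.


INNER JOIN keeps only tasks rows whose project_id matches an id in projects. Walk through each task:
  - task 1 (Migrate): project_id=3 -> matches Delta
  - task 2 (Plan): project_id=NULL, no match -> dropped
  - task 3 (Research): project_id=1 -> matches Phoenix
  - task 4 (Implement): project_id=1 -> matches Phoenix
  - task 5 (Refactor): project_id=2 -> matches Zeta
So 1 of 5 rows is dropped.

SQL:
SELECT a.name, b.name AS project
FROM tasks a
INNER JOIN projects b ON a.project_id = b.id

Result:
name      | project
----------+--------
Migrate   | Delta  
Research  | Phoenix
Implement | Phoenix
Refactor  | Zeta   


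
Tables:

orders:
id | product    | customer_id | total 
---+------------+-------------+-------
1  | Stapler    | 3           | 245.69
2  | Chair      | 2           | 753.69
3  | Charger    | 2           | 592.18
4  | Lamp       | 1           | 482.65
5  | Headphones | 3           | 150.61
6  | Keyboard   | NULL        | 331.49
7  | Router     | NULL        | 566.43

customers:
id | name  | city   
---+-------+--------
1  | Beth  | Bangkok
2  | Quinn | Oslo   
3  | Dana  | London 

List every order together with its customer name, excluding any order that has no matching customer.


INNER JOIN keeps only orders rows whose customer_id matches an id in customers. Walk through each order:
  - order 1 (Stapler): customer_id=3 -> matches Dana
  - order 2 (Chair): customer_id=2 -> matches Quinn
  - order 3 (Charger): customer_id=2 -> matches Quinn
  - order 4 (Lamp): customer_id=1 -> matches Beth
  - order 5 (Headphones): customer_id=3 -> matches Dana
  - order 6 (Keyboard): customer_id=NULL, no match -> dropped
  - order 7 (Router): customer_id=NULL, no match -> dropped
So 2 of 7 rows are dropped.

SQL:
SELECT a.product, b.name AS customer
FROM orders a
INNER JOIN customers b ON a.customer_id = b.id

Result:
product    | customer
-----------+---------
Stapler    | Dana    
Chair      | Quinn   
Charger    | Quinn   
Lamp       | Beth    
Headphones | Dana    


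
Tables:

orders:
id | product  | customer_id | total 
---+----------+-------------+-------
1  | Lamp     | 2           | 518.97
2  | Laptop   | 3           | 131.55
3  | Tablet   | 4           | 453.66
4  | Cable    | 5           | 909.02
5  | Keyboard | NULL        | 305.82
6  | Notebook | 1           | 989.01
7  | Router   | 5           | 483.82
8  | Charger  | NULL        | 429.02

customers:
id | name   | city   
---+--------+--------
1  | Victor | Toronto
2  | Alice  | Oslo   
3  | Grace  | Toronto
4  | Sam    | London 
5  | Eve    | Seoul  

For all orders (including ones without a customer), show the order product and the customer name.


LEFT JOIN keeps every row from orders (the left table); where customer_id has no match in customers, the customer columns become NULL. Walk through each order:
  - order 1 (Lamp): customer_id=2 -> matches Alice
  - order 2 (Laptop): customer_id=3 -> matches Grace
  - order 3 (Tablet): customer_id=4 -> matches Sam
  - order 4 (Cable): customer_id=5 -> matches Eve
  - order 5 (Keyboard): customer_id=NULL, no match -> kept with NULL
  - order 6 (Notebook): customer_id=1 -> matches Victor
  - order 7 (Router): customer_id=5 -> matches Eve
  - order 8 (Charger): customer_id=NULL, no match -> kept with NULL
All 8 rows appear; 2 have NULL customer.

SQL:
SELECT a.product, b.name AS customer
FROM orders a
LEFT JOIN customers b ON a.customer_id = b.id

Result:
product  | customer
---------+---------
Lamp     | Alice   
Laptop   | Grace   
Tablet   | Sam     
Cable    | Eve     
Keyboard | NULL    
Notebook | Victor  
Router   | Eve     
Charger  | NULL    


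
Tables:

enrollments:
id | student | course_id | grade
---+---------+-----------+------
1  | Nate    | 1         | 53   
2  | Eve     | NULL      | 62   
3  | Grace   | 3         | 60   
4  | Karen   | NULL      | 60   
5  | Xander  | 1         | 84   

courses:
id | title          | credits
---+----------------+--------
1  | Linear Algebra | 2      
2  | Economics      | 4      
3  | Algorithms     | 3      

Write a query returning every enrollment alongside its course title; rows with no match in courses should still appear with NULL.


LEFT JOIN keeps every row from enrollments (the left table); where course_id has no match in courses, the course columns become NULL. Walk through each enrollment:
  - enrollment 1 (Nate): course_id=1 -> matches Linear Algebra
  - enrollment 2 (Eve): course_id=NULL, no match -> kept with NULL
  - enrollment 3 (Grace): course_id=3 -> matches Algorithms
  - enrollment 4 (Karen): course_id=NULL, no match -> kept with NULL
  - enrollment 5 (Xander): course_id=1 -> matches Linear Algebra
All 5 rows appear; 2 have NULL course.

SQL:
SELECT a.student, b.title AS course
FROM enrollments a
LEFT JOIN courses b ON a.course_id = b.id

Result:
student | course        
--------+---------------
Nate    | Linear Algebra
Eve     | NULL          
Grace   | Algorithms    
Karen   | NULL          
Xander  | Linear Algebra


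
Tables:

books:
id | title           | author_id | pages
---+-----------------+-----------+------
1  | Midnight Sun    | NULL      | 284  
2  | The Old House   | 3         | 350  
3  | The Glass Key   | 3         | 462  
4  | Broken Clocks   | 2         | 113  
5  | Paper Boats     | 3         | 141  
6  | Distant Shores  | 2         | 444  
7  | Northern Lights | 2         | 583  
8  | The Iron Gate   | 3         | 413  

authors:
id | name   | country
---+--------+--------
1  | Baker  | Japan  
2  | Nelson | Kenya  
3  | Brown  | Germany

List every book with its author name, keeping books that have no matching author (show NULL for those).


LEFT JOIN keeps every row from books (the left table); where author_id has no match in authors, the author columns become NULL. Walk through each book:
  - book 1 (Midnight Sun): author_id=NULL, no match -> kept with NULL
  - book 2 (The Old House): author_id=3 -> matches Brown
  - book 3 (The Glass Key): author_id=3 -> matches Brown
  - book 4 (Broken Clocks): author_id=2 -> matches Nelson
  - book 5 (Paper Boats): author_id=3 -> matches Brown
  - book 6 (Distant Shores): author_id=2 -> matches Nelson
  - book 7 (Northern Lights): author_id=2 -> matches Nelson
  - book 8 (The Iron Gate): author_id=3 -> matches Brown
All 8 rows appear; 1 has NULL author.

SQL:
SELECT a.title, b.name AS author
FROM books a
LEFT JOIN authors b ON a.author_id = b.id

Result:
title           | author
----------------+-------
Midnight Sun    | NULL  
The Old House   | Brown 
The Glass Key   | Brown 
Broken Clocks   | Nelson
Paper Boats     | Brown 
Distant Shores  | Nelson
Northern Lights | Nelson
The Iron Gate   | Brown 


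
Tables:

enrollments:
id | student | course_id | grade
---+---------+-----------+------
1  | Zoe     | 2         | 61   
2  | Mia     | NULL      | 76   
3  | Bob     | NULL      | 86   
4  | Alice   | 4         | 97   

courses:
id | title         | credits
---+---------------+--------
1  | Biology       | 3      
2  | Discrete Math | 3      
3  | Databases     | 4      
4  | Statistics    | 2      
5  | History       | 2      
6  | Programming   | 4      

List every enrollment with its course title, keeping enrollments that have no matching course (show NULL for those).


LEFT JOIN keeps every row from enrollments (the left table); where course_id has no match in courses, the course columns become NULL. Walk through each enrollment:
  - enrollment 1 (Zoe): course_id=2 -> matches Discrete Math
  - enrollment 2 (Mia): course_id=NULL, no match -> kept with NULL
  - enrollment 3 (Bob): course_id=NULL, no match -> kept with NULL
  - enrollment 4 (Alice): course_id=4 -> matches Statistics
All 4 rows appear; 2 have NULL course.

SQL:
SELECT a.student, b.title AS course
FROM enrollments a
LEFT JOIN courses b ON a.course_id = b.id

Result:
student | course       
--------+--------------
Zoe     | Discrete Math
Mia     | NULL         
Bob     | NULL         
Alice   | Statistics   


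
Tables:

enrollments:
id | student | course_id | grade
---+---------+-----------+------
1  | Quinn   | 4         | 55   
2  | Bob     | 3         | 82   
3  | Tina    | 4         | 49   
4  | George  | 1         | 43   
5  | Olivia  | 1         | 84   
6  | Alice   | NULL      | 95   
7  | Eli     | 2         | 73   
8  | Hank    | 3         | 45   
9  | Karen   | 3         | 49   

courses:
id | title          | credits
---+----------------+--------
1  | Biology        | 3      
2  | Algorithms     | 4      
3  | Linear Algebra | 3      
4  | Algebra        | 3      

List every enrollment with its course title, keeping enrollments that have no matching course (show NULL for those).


LEFT JOIN keeps every row from enrollments (the left table); where course_id has no match in courses, the course columns become NULL. Walk through each enrollment:
  - enrollment 1 (Quinn): course_id=4 -> matches Algebra
  - enrollment 2 (Bob): course_id=3 -> matches Linear Algebra
  - enrollment 3 (Tina): course_id=4 -> matches Algebra
  - enrollment 4 (George): course_id=1 -> matches Biology
  - enrollment 5 (Olivia): course_id=1 -> matches Biology
  - enrollment 6 (Alice): course_id=NULL, no match -> kept with NULL
  - enrollment 7 (Eli): course_id=2 -> matches Algorithms
  - enrollment 8 (Hank): course_id=3 -> matches Linear Algebra
  - enrollment 9 (Karen): course_id=3 -> matches Linear Algebra
All 9 rows appear; 1 has NULL course.

SQL:
SELECT a.student, b.title AS course
FROM enrollments a
LEFT JOIN courses b ON a.course_id = b.id

Result:
student | course        
--------+---------------
Quinn   | Algebra       
Bob     | Linear Algebra
Tina    | Algebra       
George  | Biology       
Olivia  | Biology       
Alice   | NULL          
Eli     | Algorithms    
Hank    | Linear Algebra
Karen   | Linear Algebra


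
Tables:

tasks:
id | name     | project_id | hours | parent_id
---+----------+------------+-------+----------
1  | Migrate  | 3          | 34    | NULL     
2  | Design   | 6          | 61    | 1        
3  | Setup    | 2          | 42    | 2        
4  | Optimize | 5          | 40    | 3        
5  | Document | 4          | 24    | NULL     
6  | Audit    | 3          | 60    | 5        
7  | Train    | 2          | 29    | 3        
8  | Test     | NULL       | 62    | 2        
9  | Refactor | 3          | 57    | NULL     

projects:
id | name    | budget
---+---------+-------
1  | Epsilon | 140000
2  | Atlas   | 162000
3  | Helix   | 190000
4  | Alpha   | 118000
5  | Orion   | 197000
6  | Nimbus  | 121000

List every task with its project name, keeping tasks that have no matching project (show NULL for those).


LEFT JOIN keeps every row from tasks (the left table); where project_id has no match in projects, the project columns become NULL. Walk through each task:
  - task 1 (Migrate): project_id=3 -> matches Helix
  - task 2 (Design): project_id=6 -> matches Nimbus
  - task 3 (Setup): project_id=2 -> matches Atlas
  - task 4 (Optimize): project_id=5 -> matches Orion
  - task 5 (Document): project_id=4 -> matches Alpha
  - task 6 (Audit): project_id=3 -> matches Helix
  - task 7 (Train): project_id=2 -> matches Atlas
  - task 8 (Test): project_id=NULL, no match -> kept with NULL
  - task 9 (Refactor): project_id=3 -> matches Helix
All 9 rows appear; 1 has NULL project.

SQL:
SELECT a.name, b.name AS project
FROM tasks a
LEFT JOIN projects b ON a.project_id = b.id

Result:
name     | project
---------+--------
Migrate  | Helix  
Design   | Nimbus 
Setup    | Atlas  
Optimize | Orion  
Document | Alpha  
Audit    | Helix  
Train    | Atlas  
Test     | NULL   
Refactor | Helix  


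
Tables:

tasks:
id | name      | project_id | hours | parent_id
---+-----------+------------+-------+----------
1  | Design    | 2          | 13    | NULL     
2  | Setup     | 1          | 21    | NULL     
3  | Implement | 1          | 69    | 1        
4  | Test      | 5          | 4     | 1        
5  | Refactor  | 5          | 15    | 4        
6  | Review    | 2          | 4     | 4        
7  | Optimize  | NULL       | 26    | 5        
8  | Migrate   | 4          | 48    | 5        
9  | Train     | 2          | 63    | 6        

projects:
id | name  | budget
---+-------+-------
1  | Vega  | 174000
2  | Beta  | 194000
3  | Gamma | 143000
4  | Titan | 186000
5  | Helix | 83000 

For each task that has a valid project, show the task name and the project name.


INNER JOIN keeps only tasks rows whose project_id matches an id in projects. Walk through each task:
  - task 1 (Design): project_id=2 -> matches Beta
  - task 2 (Setup): project_id=1 -> matches Vega
  - task 3 (Implement): project_id=1 -> matches Vega
  - task 4 (Test): project_id=5 -> matches Helix
  - task 5 (Refactor): project_id=5 -> matches Helix
  - task 6 (Review): project_id=2 -> matches Beta
  - task 7 (Optimize): project_id=NULL, no match -> dropped
  - task 8 (Migrate): project_id=4 -> matches Titan
  - task 9 (Train): project_id=2 -> matches Beta
So 1 of 9 rows is dropped.

SQL:
SELECT a.name, b.name AS project
FROM tasks a
INNER JOIN projects b ON a.project_id = b.id

Result:
name      | project
----------+--------
Design    | Beta   
Setup     | Vega   
Implement | Vega   
Test      | Helix  
Refactor  | Helix  
Review    | Beta   
Migrate   | Titan  
Train     | Beta   


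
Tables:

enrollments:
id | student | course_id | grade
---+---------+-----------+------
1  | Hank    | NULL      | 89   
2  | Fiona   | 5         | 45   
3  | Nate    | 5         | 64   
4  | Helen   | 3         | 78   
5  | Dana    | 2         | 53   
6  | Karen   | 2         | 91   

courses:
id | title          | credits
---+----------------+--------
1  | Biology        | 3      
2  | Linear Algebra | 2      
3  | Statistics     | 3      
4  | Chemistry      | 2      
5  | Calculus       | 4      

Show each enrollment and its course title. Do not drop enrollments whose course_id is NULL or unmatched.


LEFT JOIN keeps every row from enrollments (the left table); where course_id has no match in courses, the course columns become NULL. Walk through each enrollment:
  - enrollment 1 (Hank): course_id=NULL, no match -> kept with NULL
  - enrollment 2 (Fiona): course_id=5 -> matches Calculus
  - enrollment 3 (Nate): course_id=5 -> matches Calculus
  - enrollment 4 (Helen): course_id=3 -> matches Statistics
  - enrollment 5 (Dana): course_id=2 -> matches Linear Algebra
  - enrollment 6 (Karen): course_id=2 -> matches Linear Algebra
All 6 rows appear; 1 has NULL course.

SQL:
SELECT a.student, b.title AS course
FROM enrollments a
LEFT JOIN courses b ON a.course_id = b.id

Result:
student | course        
--------+---------------
Hank    | NULL          
Fiona   | Calculus      
Nate    | Calculus      
Helen   | Statistics    
Dana    | Linear Algebra
Karen   | Linear Algebra


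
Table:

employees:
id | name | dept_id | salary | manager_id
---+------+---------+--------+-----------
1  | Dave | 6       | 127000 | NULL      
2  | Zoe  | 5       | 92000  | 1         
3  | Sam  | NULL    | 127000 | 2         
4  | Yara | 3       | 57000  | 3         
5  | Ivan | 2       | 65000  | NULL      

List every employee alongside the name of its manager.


This is a self-join: employees is joined to a second copy of itself, matching each row's manager_id to another row's id. Use LEFT JOIN so rows with manager_id=NULL are kept.
  - employee 1 (Dave): manager_id=NULL -> NULL
  - employee 2 (Zoe): manager_id=1 -> Dave
  - employee 3 (Sam): manager_id=2 -> Zoe
  - employee 4 (Yara): manager_id=3 -> Sam
  - employee 5 (Ivan): manager_id=NULL -> NULL

SQL:
SELECT a.name AS item, b.name AS manager
FROM employees a
LEFT JOIN employees b ON a.manager_id = b.id

Result:
item | manager
-----+--------
Dave | NULL   
Zoe  | Dave   
Sam  | Zoe    
Yara | Sam    
Ivan | NULL   


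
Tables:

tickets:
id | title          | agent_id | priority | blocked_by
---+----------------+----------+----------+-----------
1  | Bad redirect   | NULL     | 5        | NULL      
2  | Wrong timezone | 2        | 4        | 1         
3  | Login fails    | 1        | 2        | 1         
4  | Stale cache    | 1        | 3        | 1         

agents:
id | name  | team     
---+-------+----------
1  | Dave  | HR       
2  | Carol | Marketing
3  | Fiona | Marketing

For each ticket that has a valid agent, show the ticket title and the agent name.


INNER JOIN keeps only tickets rows whose agent_id matches an id in agents. Walk through each ticket:
  - ticket 1 (Bad redirect): agent_id=NULL, no match -> dropped
  - ticket 2 (Wrong timezone): agent_id=2 -> matches Carol
  - ticket 3 (Login fails): agent_id=1 -> matches Dave
  - ticket 4 (Stale cache): agent_id=1 -> matches Dave
So 1 of 4 rows is dropped.

SQL:
SELECT a.title, b.name AS agent
FROM tickets a
INNER JOIN agents b ON a.agent_id = b.id

Result:
title          | agent
---------------+------
Wrong timezone | Carol
Login fails    | Dave 
Stale cache    | Dave 


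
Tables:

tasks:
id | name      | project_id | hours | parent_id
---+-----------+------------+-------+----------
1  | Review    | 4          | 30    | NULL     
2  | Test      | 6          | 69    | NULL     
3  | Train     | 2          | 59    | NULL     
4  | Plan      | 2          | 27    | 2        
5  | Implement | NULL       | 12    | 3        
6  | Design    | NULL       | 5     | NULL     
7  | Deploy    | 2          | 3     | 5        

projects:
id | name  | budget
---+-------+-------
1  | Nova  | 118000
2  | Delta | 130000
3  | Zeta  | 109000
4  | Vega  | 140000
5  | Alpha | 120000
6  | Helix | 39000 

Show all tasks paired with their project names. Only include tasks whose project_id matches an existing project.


INNER JOIN keeps only tasks rows whose project_id matches an id in projects. Walk through each task:
  - task 1 (Review): project_id=4 -> matches Vega
  - task 2 (Test): project_id=6 -> matches Helix
  - task 3 (Train): project_id=2 -> matches Delta
  - task 4 (Plan): project_id=2 -> matches Delta
  - task 5 (Implement): project_id=NULL, no match -> dropped
  - task 6 (Design): project_id=NULL, no match -> dropped
  - task 7 (Deploy): project_id=2 -> matches Delta
So 2 of 7 rows are dropped.

SQL:
SELECT a.name, b.name AS project
FROM tasks a
INNER JOIN projects b ON a.project_id = b.id

Result:
name   | project
-------+--------
Review | Vega   
Test   | Helix  
Train  | Delta  
Plan   | Delta  
Deploy | Delta  
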